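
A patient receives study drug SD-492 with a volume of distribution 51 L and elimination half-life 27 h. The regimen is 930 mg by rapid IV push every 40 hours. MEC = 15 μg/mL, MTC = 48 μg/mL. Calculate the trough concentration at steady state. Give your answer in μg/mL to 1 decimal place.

10.2 μg/mL

k = ln2/t½ = ln2/27 ≈ 0.025672 h⁻¹; fraction remaining f = e^(−kτ) = e^(−0.025672×40) ≈ 0.3581.
Each bolus raises the concentration by D/Vd = 930/51 ≈ 18.235 μg/mL.
Steady-state trough Cmin,ss = C₀·f/(1−f) ≈ 18.235 × 0.3581/0.6419 ≈ 10.173 μg/mL.
Trough 10.2 μg/mL vs MEC 15 μg/mL: subtherapeutic.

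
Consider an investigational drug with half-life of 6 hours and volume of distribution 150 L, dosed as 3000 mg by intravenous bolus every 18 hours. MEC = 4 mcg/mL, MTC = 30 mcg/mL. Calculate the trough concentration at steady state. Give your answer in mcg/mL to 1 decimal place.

The dosing interval is 3 half-lives, so f = 2^(−3) = 0.125.
At steady state, R = 1/(1 − 0.125) = 8/7.
Single-dose peak C₀ = D/Vd = 3000/150 = 20 mcg/mL.
Steady-state peak Cmax,ss = C₀·R = 20 × 8/7 ≈ 22.857 mcg/mL.
Steady-state trough Cmin,ss = Cmax,ss·f ≈ 22.857 × 0.125 ≈ 2.857 mcg/mL.
Trough 2.9 mcg/mL vs MEC 4 mcg/mL: subtherapeutic.

2.9 mcg/mL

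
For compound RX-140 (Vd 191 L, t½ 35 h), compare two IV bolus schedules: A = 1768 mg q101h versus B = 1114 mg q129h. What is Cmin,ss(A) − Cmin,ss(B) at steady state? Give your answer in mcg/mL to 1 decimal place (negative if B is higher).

1.0 mcg/mL

Regimen A: f = (1/2)^(101/35) ≈ 0.1353; Cmin,ss = (1768/191)·f/(1−f) ≈ 1.448 mcg/mL.
Regimen B: f = (1/2)^(129/35) ≈ 0.0777; Cmin,ss = (1114/191)·f/(1−f) ≈ 0.491 mcg/mL.
Difference ≈ 1.448 − 0.491 ≈ 0.957 mcg/mL.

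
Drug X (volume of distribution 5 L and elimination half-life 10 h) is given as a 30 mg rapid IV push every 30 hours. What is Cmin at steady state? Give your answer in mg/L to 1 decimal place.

0.9 mg/L

The dosing interval is 3 half-lives, so f = 2^(−3) = 0.125.
Accumulation ratio R = 1/(1 − f) = 1/0.875 = 8/7.
Single-dose peak C₀ = D/Vd = 30/5 = 6 mg/L.
Steady-state peak Cmax,ss = C₀·R = 6 × 8/7 ≈ 6.857 mg/L.
Steady-state trough Cmin,ss = Cmax,ss·f ≈ 6.857 × 0.125 ≈ 0.857 mg/L.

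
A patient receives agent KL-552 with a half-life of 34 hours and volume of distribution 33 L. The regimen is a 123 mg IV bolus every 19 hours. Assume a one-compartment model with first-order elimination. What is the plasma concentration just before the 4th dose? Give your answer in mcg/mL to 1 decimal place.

5.4 mcg/mL

f = (1/2)^(τ/t½) = (1/2)^(19/34) ≈ 0.6789.
C₀ = D/Vd = 123/33 ≈ 3.727 mcg/mL.
Before the 4th dose, 3 doses have been given. Superposition: Cmin = C₀·(f + f² + … + f^3).
≈ 3.727 × (0.6789 + 0.4609 + 0.3129) ≈ 3.727 × 1.4527 ≈ 5.414 mcg/mL.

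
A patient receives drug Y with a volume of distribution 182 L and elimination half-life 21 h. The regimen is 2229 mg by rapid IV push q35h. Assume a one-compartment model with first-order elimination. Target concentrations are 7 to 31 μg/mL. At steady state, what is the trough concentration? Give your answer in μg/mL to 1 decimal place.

5.6 μg/mL

Over one 35-h interval, 35/21 ≈ 1.6667 half-lives elapse, leaving f ≈ 0.3150 of each dose.
Accumulation ratio R = 1/(1 − f) ≈ 1/0.6850 ≈ 1.4599.
Each bolus raises the concentration by D/Vd = 2229/182 ≈ 12.247 μg/mL.
Steady-state peak Cmax,ss = C₀·R ≈ 12.247 × 1.4599 ≈ 17.879 μg/mL.
Steady-state trough Cmin,ss = Cmax,ss·f ≈ 17.879 × 0.3150 ≈ 5.632 μg/mL.
Trough 5.6 μg/mL vs MEC 7 μg/mL: subtherapeutic.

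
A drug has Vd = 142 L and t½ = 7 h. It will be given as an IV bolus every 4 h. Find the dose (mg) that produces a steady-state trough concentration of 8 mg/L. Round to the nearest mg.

τ/t½ = 4/7 ≈ 0.57143, so f = (1/2)^(4/7) ≈ 0.672950.
Cmin,ss = (D/Vd)·f/(1−f), so D = Cmin,ss·Vd·(1−f)/f.
D = 8 × 142 × (1−f)/f ≈ 8 × 142 × 0.48599 ≈ 552.08 mg.

552 mg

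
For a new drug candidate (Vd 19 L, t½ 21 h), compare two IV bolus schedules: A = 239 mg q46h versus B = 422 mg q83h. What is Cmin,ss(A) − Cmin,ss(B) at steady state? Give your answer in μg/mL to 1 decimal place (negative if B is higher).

Regimen A: f = (1/2)^(46/21) ≈ 0.2191; Cmin,ss = (239/19)·f/(1−f) ≈ 3.529 μg/mL.
Regimen B: f = (1/2)^(83/21) ≈ 0.0646; Cmin,ss = (422/19)·f/(1−f) ≈ 1.534 μg/mL.
Difference ≈ 3.529 − 1.534 ≈ 1.995 μg/mL.

2.0 μg/mL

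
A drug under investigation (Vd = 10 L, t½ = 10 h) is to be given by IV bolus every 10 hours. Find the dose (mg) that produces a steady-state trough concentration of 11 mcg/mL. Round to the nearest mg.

110 mg

τ/t½ = 10/10 ≈ 1, so f = (1/2)^(10/10) ≈ 0.500000.
Cmin,ss = (D/Vd)·f/(1−f), so D = Cmin,ss·Vd·(1−f)/f.
D = 11 × 10 × (1−f)/f ≈ 11 × 10 × 1.00000 ≈ 110.00 mg.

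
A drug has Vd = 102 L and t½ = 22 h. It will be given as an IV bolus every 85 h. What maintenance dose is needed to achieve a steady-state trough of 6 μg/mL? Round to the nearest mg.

8297 mg

τ/t½ = 85/22 ≈ 3.8636, so f = (1/2)^(85/22) ≈ 0.068696.
Cmin,ss = (D/Vd)·f/(1−f), so D = Cmin,ss·Vd·(1−f)/f.
D = 6 × 102 × (1−f)/f ≈ 6 × 102 × 13.55689 ≈ 8296.82 mg.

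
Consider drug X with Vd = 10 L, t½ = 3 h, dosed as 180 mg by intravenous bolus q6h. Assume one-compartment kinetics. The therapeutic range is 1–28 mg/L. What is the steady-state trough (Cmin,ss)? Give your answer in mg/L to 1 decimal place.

6.0 mg/L

The dosing interval is 2 half-lives, so f = 2^(−2) = 0.25.
At steady state, R = 1/(1 − 0.25) = 4/3.
Single-dose peak C₀ = D/Vd = 180/10 = 18 mg/L.
Steady-state peak Cmax,ss = C₀·R = 18 × 4/3 ≈ 24.000 mg/L.
Steady-state trough Cmin,ss = Cmax,ss·f ≈ 24.000 × 0.25 ≈ 6.000 mg/L.
Trough 6.0 mg/L vs MEC 1 mg/L: adequate.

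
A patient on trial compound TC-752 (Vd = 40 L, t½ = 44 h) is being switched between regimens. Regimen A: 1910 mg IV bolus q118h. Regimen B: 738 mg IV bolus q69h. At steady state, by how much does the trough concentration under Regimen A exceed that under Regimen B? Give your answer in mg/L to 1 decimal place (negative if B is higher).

Regimen A: f = (1/2)^(118/44) ≈ 0.1558; Cmin,ss = (1910/40)·f/(1−f) ≈ 8.812 mg/L.
Regimen B: f = (1/2)^(69/44) ≈ 0.3372; Cmin,ss = (738/40)·f/(1−f) ≈ 9.386 mg/L.
Difference ≈ 8.812 − 9.386 ≈ -0.574 mg/L.

-0.6 mg/L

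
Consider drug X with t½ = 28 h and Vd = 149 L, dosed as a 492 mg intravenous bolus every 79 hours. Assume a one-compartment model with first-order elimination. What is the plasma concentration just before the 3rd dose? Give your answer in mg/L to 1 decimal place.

0.5 mg/L

f = (1/2)^(τ/t½) = (1/2)^(79/28) ≈ 0.1415.
C₀ = D/Vd = 492/149 ≈ 3.302 mg/L.
Before the 3rd dose, 2 doses have been given. Superposition: Cmin = C₀·(f + f²).
≈ 3.302 × (0.1415 + 0.0200) ≈ 3.302 × 0.1615 ≈ 0.533 mg/L.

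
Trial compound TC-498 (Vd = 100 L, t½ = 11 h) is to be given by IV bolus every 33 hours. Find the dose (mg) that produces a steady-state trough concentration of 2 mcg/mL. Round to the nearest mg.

1400 mg

τ/t½ = 33/11 ≈ 3, so f = (1/2)^(33/11) ≈ 0.125000.
Cmin,ss = (D/Vd)·f/(1−f), so D = Cmin,ss·Vd·(1−f)/f.
D = 2 × 100 × (1−f)/f ≈ 2 × 100 × 7.00000 ≈ 1400.00 mg.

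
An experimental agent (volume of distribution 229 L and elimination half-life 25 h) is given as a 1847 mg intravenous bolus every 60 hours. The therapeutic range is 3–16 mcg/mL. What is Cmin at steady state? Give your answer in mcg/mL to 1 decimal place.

1.9 mcg/mL

τ/t½ = 60/25 ≈ 2.4, so fraction remaining f = (1/2)^(60/25) ≈ 0.1895.
Single-dose peak C₀ = D/Vd = 1847/229 ≈ 8.066 mcg/mL.
Steady-state trough Cmin,ss = C₀·f/(1−f) ≈ 8.066 × 0.1895/0.8105 ≈ 1.886 mcg/mL.
Trough 1.9 mcg/mL vs MEC 3 mcg/mL: subtherapeutic.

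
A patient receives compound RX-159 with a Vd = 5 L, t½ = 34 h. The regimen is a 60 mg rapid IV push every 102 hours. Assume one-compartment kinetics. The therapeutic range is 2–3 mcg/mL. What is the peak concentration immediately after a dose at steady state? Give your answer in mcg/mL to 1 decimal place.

13.7 mcg/mL

τ = 102 h = 3 half-lives, so f = (1/2)^3 = 0.125.
Accumulation ratio R = 1/(1 − f) = 1/0.875 = 8/7.
Single-dose peak C₀ = D/Vd = 60/5 = 12 mcg/mL.
Steady-state peak Cmax,ss = C₀·R = 12 × 8/7 ≈ 13.714 mcg/mL.
Peak 13.7 mcg/mL vs MTC 3 mcg/mL: exceeds toxic threshold.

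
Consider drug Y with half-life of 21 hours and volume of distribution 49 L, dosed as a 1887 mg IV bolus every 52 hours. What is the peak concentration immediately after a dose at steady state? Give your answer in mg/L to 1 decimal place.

k = ln2/t½ = ln2/21 ≈ 0.033007 h⁻¹; fraction remaining f = e^(−kτ) = e^(−0.033007×52) ≈ 0.1797.
At steady state, accumulation factor R = 1/(1 − e^(−kτ)) ≈ 1.2191.
Single-dose peak C₀ = D/Vd = 1887/49 ≈ 38.510 mg/L.
Steady-state peak Cmax,ss = C₀·R ≈ 38.510 × 1.2191 ≈ 46.948 mg/L.

46.9 mg/L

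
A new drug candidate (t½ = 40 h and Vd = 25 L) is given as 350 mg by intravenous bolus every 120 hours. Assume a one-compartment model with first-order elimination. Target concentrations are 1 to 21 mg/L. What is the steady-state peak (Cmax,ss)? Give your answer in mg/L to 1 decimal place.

16.0 mg/L

τ = 120 h = 3 half-lives, so f = (1/2)^3 = 0.125.
Accumulation ratio R = 1/(1 − f) = 1/0.875 = 8/7.
Single-dose peak C₀ = D/Vd = 350/25 = 14 mg/L.
Steady-state peak Cmax,ss = C₀·R = 14 × 8/7 ≈ 16.000 mg/L.
Peak 16.0 mg/L vs MTC 21 mg/L: below toxic threshold.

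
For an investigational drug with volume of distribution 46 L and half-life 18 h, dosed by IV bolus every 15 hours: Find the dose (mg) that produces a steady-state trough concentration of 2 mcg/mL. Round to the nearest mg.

72 mg

τ/t½ = 15/18 ≈ 0.83333, so f = (1/2)^(15/18) ≈ 0.561231.
Cmin,ss = (D/Vd)·f/(1−f), so D = Cmin,ss·Vd·(1−f)/f.
D = 2 × 46 × (1−f)/f ≈ 2 × 46 × 0.78180 ≈ 71.93 mg.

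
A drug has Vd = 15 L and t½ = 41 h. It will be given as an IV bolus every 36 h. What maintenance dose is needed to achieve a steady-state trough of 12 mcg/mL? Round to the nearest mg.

151 mg

τ/t½ = 36/41 ≈ 0.87805, so f = (1/2)^(36/41) ≈ 0.544103.
Cmin,ss = (D/Vd)·f/(1−f), so D = Cmin,ss·Vd·(1−f)/f.
D = 12 × 15 × (1−f)/f ≈ 12 × 15 × 0.83789 ≈ 150.82 mg.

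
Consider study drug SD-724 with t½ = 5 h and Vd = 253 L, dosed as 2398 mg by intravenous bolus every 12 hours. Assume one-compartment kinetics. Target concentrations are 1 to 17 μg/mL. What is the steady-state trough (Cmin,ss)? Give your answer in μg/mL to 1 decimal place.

2.2 μg/mL

k = ln2/t½ = ln2/5 ≈ 0.138629 h⁻¹; fraction remaining f = e^(−kτ) = e^(−0.138629×12) ≈ 0.1895.
Accumulation ratio R = 1/(1 − f) ≈ 1/0.8105 ≈ 1.2338.
Each bolus raises the concentration by D/Vd = 2398/253 ≈ 9.478 μg/mL.
Cmax,ss = C₀/(1 − f) ≈ 9.478/0.8105 ≈ 11.694 μg/mL.
One interval later, Cmin,ss = Cmax,ss·e^(−kτ) ≈ 11.694 × 0.1895 ≈ 2.216 μg/mL.
Trough 2.2 μg/mL vs MEC 1 μg/mL: adequate.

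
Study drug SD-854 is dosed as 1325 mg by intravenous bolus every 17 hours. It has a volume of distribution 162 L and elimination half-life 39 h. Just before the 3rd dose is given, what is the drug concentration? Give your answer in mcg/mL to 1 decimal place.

10.5 mcg/mL

f = (1/2)^(τ/t½) = (1/2)^(17/39) ≈ 0.7392.
C₀ = D/Vd = 1325/162 ≈ 8.179 mcg/mL.
Before the 3rd dose, 2 doses have been given. Superposition: Cmin = C₀·(f + f²).
≈ 8.179 × (0.7392 + 0.5464) ≈ 8.179 × 1.2856 ≈ 10.515 mcg/mL.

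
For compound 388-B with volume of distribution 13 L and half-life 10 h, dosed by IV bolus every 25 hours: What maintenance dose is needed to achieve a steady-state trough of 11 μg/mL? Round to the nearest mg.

666 mg

τ/t½ = 25/10 ≈ 2.5, so f = (1/2)^(25/10) ≈ 0.176777.
Cmin,ss = (D/Vd)·f/(1−f), so D = Cmin,ss·Vd·(1−f)/f.
D = 11 × 13 × (1−f)/f ≈ 11 × 13 × 4.65684 ≈ 665.93 mg.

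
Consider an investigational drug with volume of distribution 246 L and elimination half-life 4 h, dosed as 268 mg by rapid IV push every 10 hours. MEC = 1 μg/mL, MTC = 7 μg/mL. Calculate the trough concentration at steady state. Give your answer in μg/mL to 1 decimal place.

0.2 μg/mL

τ/t½ = 10/4 ≈ 2.5, so fraction remaining f = (1/2)^(10/4) ≈ 0.1768.
Accumulation ratio R = 1/(1 − f) ≈ 1/0.8232 ≈ 1.2148.
Single-dose peak C₀ = D/Vd = 268/246 ≈ 1.089 μg/mL.
Cmax,ss = C₀/(1 − f) ≈ 1.089/0.8232 ≈ 1.323 μg/mL.
One interval later, Cmin,ss = Cmax,ss·e^(−kτ) ≈ 1.323 × 0.1768 ≈ 0.234 μg/mL.
Trough 0.2 μg/mL vs MEC 1 μg/mL: subtherapeutic.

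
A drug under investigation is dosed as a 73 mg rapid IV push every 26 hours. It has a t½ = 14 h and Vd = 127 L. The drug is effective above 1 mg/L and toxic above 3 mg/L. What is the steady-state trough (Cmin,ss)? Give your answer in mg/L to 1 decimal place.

0.2 mg/L

τ/t½ = 26/14 ≈ 1.8571, so fraction remaining f = (1/2)^(26/14) ≈ 0.2760.
At steady state, accumulation factor R = 1/(1 − e^(−kτ)) ≈ 1.3812.
Single-dose peak C₀ = D/Vd = 73/127 ≈ 0.575 mg/L.
Steady-state peak Cmax,ss = C₀·R ≈ 0.575 × 1.3812 ≈ 0.794 mg/L.
One interval later, Cmin,ss = Cmax,ss·e^(−kτ) ≈ 0.794 × 0.2760 ≈ 0.219 mg/L.
Trough 0.2 mg/L vs MEC 1 mg/L: subtherapeutic.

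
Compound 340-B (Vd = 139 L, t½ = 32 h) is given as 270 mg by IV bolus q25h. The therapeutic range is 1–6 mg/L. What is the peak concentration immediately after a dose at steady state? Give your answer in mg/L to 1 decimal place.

4.6 mg/L

τ/t½ = 25/32 ≈ 0.78125, so fraction remaining f = (1/2)^(25/32) ≈ 0.5819.
Accumulation ratio R = 1/(1 − f) ≈ 1/0.4181 ≈ 2.3918.
Each bolus raises the concentration by D/Vd = 270/139 ≈ 1.942 mg/L.
Steady-state peak Cmax,ss = C₀·R ≈ 1.942 × 2.3918 ≈ 4.645 mg/L.
Peak 4.6 mg/L vs MTC 6 mg/L: below toxic threshold.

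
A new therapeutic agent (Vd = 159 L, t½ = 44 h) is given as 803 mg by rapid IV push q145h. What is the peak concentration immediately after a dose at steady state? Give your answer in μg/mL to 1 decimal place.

5.6 μg/mL

k = ln2/t½ = ln2/44 ≈ 0.015753 h⁻¹; fraction remaining f = e^(−kτ) = e^(−0.015753×145) ≈ 0.1019.
Accumulation ratio R = 1/(1 − f) ≈ 1/0.8981 ≈ 1.1135.
Each bolus raises the concentration by D/Vd = 803/159 ≈ 5.050 μg/mL.
Steady-state peak Cmax,ss = C₀·R ≈ 5.050 × 1.1135 ≈ 5.623 μg/mL.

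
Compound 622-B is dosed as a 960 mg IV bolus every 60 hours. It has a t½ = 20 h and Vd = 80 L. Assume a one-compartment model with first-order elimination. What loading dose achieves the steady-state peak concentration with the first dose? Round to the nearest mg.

1097 mg

f = (1/2)^(60/20) ≈ 0.125000; accumulation ratio R = 1/(1−f) ≈ 1.14286.
Loading dose to hit Cmax,ss on first dose: D_load = D_maint·R ≈ 960 × 1.14286 ≈ 1097.15 mg.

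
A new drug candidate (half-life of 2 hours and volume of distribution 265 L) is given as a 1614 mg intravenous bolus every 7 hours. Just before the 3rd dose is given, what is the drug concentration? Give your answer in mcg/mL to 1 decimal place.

f = (1/2)^(τ/t½) = (1/2)^(7/2) ≈ 0.0884.
C₀ = D/Vd = 1614/265 ≈ 6.091 mcg/mL.
Before the 3rd dose, 2 doses have been given. Superposition: Cmin = C₀·(f + f²).
≈ 6.091 × (0.0884 + 0.0078) ≈ 6.091 × 0.0962 ≈ 0.586 mcg/mL.

0.6 mcg/mL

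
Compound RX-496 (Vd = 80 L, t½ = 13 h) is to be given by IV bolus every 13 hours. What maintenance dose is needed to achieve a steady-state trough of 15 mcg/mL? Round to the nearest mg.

τ/t½ = 13/13 ≈ 1, so f = (1/2)^(13/13) ≈ 0.500000.
Cmin,ss = (D/Vd)·f/(1−f), so D = Cmin,ss·Vd·(1−f)/f.
D = 15 × 80 × (1−f)/f ≈ 15 × 80 × 1.00000 ≈ 1200.00 mg.

1200 mg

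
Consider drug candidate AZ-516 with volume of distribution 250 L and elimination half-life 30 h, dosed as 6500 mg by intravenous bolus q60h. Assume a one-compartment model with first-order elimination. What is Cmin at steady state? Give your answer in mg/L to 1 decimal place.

The dosing interval is 2 half-lives, so f = 2^(−2) = 0.25.
At steady state, R = 1/(1 − 0.25) = 4/3.
Single-dose peak C₀ = D/Vd = 6500/250 = 26 mg/L.
Steady-state peak Cmax,ss = C₀·R = 26 × 4/3 ≈ 34.667 mg/L.
Steady-state trough Cmin,ss = Cmax,ss·f ≈ 34.667 × 0.25 ≈ 8.667 mg/L.

8.7 mg/L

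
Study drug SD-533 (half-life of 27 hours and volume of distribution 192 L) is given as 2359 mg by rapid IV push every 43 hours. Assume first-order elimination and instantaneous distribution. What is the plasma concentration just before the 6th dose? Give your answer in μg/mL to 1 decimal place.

f = (1/2)^(τ/t½) = (1/2)^(43/27) ≈ 0.3316.
C₀ = D/Vd = 2359/192 ≈ 12.286 μg/mL.
Before the 6th dose, 5 doses have been given. Superposition: Cmin = C₀·(f + f² + … + f^5).
≈ 12.286 × (0.3316 + 0.1100 + 0.0365 + 0.0121 + 0.0040) ≈ 12.286 × 0.4942 ≈ 6.072 μg/mL.

6.1 μg/mL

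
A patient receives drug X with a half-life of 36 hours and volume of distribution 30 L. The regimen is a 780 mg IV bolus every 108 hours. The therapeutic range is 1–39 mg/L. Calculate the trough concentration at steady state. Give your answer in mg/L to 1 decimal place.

τ = 108 h = 3 half-lives, so f = (1/2)^3 = 0.125.
Accumulation ratio R = 1/(1 − f) = 1/0.875 = 8/7.
Single-dose peak C₀ = D/Vd = 780/30 = 26 mg/L.
Steady-state peak Cmax,ss = C₀·R = 26 × 8/7 ≈ 29.714 mg/L.
Steady-state trough Cmin,ss = Cmax,ss·f ≈ 29.714 × 0.125 ≈ 3.714 mg/L.
Trough 3.7 mg/L vs MEC 1 mg/L: adequate.

3.7 mg/L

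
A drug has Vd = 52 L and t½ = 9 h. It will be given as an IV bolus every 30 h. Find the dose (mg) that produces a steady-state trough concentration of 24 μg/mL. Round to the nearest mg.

τ/t½ = 30/9 ≈ 3.3333, so f = (1/2)^(30/9) ≈ 0.099213.
Cmin,ss = (D/Vd)·f/(1−f), so D = Cmin,ss·Vd·(1−f)/f.
D = 24 × 52 × (1−f)/f ≈ 24 × 52 × 9.07932 ≈ 11330.99 mg.

11331 mg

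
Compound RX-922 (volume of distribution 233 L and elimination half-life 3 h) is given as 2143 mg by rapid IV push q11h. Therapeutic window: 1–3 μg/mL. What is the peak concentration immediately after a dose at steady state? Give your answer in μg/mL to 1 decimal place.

Over one 11-h interval, 11/3 ≈ 3.6667 half-lives elapse, leaving f ≈ 0.0787 of each dose.
At steady state, accumulation factor R = 1/(1 − e^(−kτ)) ≈ 1.0854.
Each bolus raises the concentration by D/Vd = 2143/233 ≈ 9.197 μg/mL.
Cmax,ss = C₀/(1 − f) ≈ 9.197/0.9213 ≈ 9.983 μg/mL.
Peak 10.0 μg/mL vs MTC 3 μg/mL: exceeds toxic threshold.

10.0 μg/mL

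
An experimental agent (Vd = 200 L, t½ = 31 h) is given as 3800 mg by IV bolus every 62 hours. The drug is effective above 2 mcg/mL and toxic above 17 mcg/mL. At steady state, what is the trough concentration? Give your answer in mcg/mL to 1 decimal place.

τ = 62 h = 2 half-lives, so f = (1/2)^2 = 0.25.
At steady state, R = 1/(1 − 0.25) = 4/3.
Single-dose peak C₀ = D/Vd = 3800/200 = 19 mcg/mL.
Steady-state peak Cmax,ss = C₀·R = 19 × 4/3 ≈ 25.333 mcg/mL.
Steady-state trough Cmin,ss = Cmax,ss·f ≈ 25.333 × 0.25 ≈ 6.333 mcg/mL.
Trough 6.3 mcg/mL vs MEC 2 mcg/mL: adequate.

6.3 mcg/mL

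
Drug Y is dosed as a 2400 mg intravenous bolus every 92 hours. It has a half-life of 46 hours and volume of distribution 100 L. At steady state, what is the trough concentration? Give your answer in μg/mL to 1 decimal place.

8.0 μg/mL

τ = 92 h = 2 half-lives, so f = (1/2)^2 = 0.25.
Accumulation ratio R = 1/(1 − f) = 1/0.75 = 4/3.
Single-dose peak C₀ = D/Vd = 2400/100 = 24 μg/mL.
Steady-state peak Cmax,ss = C₀·R = 24 × 4/3 ≈ 32.000 μg/mL.
Steady-state trough Cmin,ss = Cmax,ss·f ≈ 32.000 × 0.25 ≈ 8.000 μg/mL.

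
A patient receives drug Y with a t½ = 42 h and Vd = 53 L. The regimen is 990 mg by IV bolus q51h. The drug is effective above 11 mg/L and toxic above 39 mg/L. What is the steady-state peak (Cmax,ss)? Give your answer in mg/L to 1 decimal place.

Over one 51-h interval, 51/42 ≈ 1.2143 half-lives elapse, leaving f ≈ 0.4310 of each dose.
At steady state, accumulation factor R = 1/(1 − e^(−kτ)) ≈ 1.7575.
Single-dose peak C₀ = D/Vd = 990/53 ≈ 18.679 mg/L.
Cmax,ss = C₀/(1 − f) ≈ 18.679/0.5690 ≈ 32.828 mg/L.
Peak 32.8 mg/L vs MTC 39 mg/L: below toxic threshold.

32.8 mg/L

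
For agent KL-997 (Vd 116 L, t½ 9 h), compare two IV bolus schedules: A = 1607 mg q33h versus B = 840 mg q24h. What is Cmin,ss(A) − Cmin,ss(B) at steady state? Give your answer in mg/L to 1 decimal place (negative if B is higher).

-0.2 mg/L

Regimen A: f = (1/2)^(33/9) ≈ 0.0787; Cmin,ss = (1607/116)·f/(1−f) ≈ 1.183 mg/L.
Regimen B: f = (1/2)^(24/9) ≈ 0.1575; Cmin,ss = (840/116)·f/(1−f) ≈ 1.354 mg/L.
Difference ≈ 1.183 − 1.354 ≈ -0.171 mg/L.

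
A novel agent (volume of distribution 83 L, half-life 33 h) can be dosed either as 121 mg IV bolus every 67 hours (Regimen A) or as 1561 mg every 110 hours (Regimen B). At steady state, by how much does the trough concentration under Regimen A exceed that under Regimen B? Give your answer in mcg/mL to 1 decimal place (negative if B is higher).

Regimen A: f = (1/2)^(67/33) ≈ 0.2448; Cmin,ss = (121/83)·f/(1−f) ≈ 0.473 mcg/mL.
Regimen B: f = (1/2)^(110/33) ≈ 0.0992; Cmin,ss = (1561/83)·f/(1−f) ≈ 2.071 mcg/mL.
Difference ≈ 0.473 − 2.071 ≈ -1.598 mcg/mL.

-1.6 mcg/mL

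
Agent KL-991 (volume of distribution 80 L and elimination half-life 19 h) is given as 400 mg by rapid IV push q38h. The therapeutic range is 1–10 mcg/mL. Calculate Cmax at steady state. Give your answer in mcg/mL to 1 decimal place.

6.7 mcg/mL

τ = 38 h = 2 half-lives, so f = (1/2)^2 = 0.25.
At steady state, R = 1/(1 − 0.25) = 4/3.
Single-dose peak C₀ = D/Vd = 400/80 = 5 mcg/mL.
Steady-state peak Cmax,ss = C₀·R = 5 × 4/3 ≈ 6.667 mcg/mL.
Peak 6.7 mcg/mL vs MTC 10 mcg/mL: below toxic threshold.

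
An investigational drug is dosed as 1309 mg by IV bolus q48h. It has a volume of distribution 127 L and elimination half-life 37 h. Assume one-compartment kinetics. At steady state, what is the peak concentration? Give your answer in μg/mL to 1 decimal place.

17.4 μg/mL

Over one 48-h interval, 48/37 ≈ 1.2973 half-lives elapse, leaving f ≈ 0.4069 of each dose.
At steady state, accumulation factor R = 1/(1 − e^(−kτ)) ≈ 1.6861.
Each bolus raises the concentration by D/Vd = 1309/127 ≈ 10.307 μg/mL.
Steady-state peak Cmax,ss = C₀·R ≈ 10.307 × 1.6861 ≈ 17.379 μg/mL.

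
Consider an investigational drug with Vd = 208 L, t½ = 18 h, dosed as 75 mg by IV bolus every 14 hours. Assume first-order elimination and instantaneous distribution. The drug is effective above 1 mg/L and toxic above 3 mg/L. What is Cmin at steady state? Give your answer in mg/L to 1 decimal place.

Over one 14-h interval, 14/18 ≈ 0.77778 half-lives elapse, leaving f ≈ 0.5833 of each dose.
Accumulation ratio R = 1/(1 − f) ≈ 1/0.4167 ≈ 2.3998.
Each bolus raises the concentration by D/Vd = 75/208 ≈ 0.361 mg/L.
Steady-state peak Cmax,ss = C₀·R ≈ 0.361 × 2.3998 ≈ 0.866 mg/L.
One interval later, Cmin,ss = Cmax,ss·e^(−kτ) ≈ 0.866 × 0.5833 ≈ 0.505 mg/L.
Trough 0.5 mg/L vs MEC 1 mg/L: subtherapeutic.

0.5 mg/L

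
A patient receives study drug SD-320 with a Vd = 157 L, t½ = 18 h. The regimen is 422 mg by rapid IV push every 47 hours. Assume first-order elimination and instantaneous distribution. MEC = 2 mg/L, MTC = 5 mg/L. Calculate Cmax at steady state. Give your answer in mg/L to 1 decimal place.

3.2 mg/L

Over one 47-h interval, 47/18 ≈ 2.6111 half-lives elapse, leaving f ≈ 0.1637 of each dose.
At steady state, accumulation factor R = 1/(1 − e^(−kτ)) ≈ 1.1957.
Single-dose peak C₀ = D/Vd = 422/157 ≈ 2.688 mg/L.
Cmax,ss = C₀/(1 − f) ≈ 2.688/0.8363 ≈ 3.214 mg/L.
Peak 3.2 mg/L vs MTC 5 mg/L: below toxic threshold.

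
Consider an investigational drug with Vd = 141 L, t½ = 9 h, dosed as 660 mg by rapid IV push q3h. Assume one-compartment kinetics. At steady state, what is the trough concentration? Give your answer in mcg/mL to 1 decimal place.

k = ln2/t½ = ln2/9 ≈ 0.077016 h⁻¹; fraction remaining f = e^(−kτ) = e^(−0.077016×3) ≈ 0.7937.
Single-dose peak C₀ = D/Vd = 660/141 ≈ 4.681 mcg/mL.
Steady-state trough Cmin,ss = C₀·f/(1−f) ≈ 4.681 × 0.7937/0.2063 ≈ 18.009 mcg/mL.

18.0 mcg/mL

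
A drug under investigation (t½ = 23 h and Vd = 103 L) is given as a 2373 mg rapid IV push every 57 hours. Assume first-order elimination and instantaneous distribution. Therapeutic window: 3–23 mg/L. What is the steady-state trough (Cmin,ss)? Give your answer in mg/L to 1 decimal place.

5.0 mg/L

k = ln2/t½ = ln2/23 ≈ 0.030137 h⁻¹; fraction remaining f = e^(−kτ) = e^(−0.030137×57) ≈ 0.1795.
Accumulation ratio R = 1/(1 − f) ≈ 1/0.8205 ≈ 1.2188.
Each bolus raises the concentration by D/Vd = 2373/103 ≈ 23.039 mg/L.
Steady-state peak Cmax,ss = C₀·R ≈ 23.039 × 1.2188 ≈ 28.080 mg/L.
One interval later, Cmin,ss = Cmax,ss·e^(−kτ) ≈ 28.080 × 0.1795 ≈ 5.040 mg/L.
Trough 5.0 mg/L vs MEC 3 mg/L: adequate.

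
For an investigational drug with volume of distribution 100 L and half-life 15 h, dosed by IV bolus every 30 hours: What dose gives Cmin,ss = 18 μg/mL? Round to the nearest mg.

5400 mg

τ/t½ = 30/15 ≈ 2, so f = (1/2)^(30/15) ≈ 0.250000.
Cmin,ss = (D/Vd)·f/(1−f), so D = Cmin,ss·Vd·(1−f)/f.
D = 18 × 100 × (1−f)/f ≈ 18 × 100 × 3.00000 ≈ 5400.00 mg.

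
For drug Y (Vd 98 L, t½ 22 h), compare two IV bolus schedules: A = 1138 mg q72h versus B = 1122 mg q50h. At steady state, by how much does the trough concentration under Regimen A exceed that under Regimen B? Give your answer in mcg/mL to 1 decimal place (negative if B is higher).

Regimen A: f = (1/2)^(72/22) ≈ 0.1035; Cmin,ss = (1138/98)·f/(1−f) ≈ 1.341 mcg/mL.
Regimen B: f = (1/2)^(50/22) ≈ 0.2069; Cmin,ss = (1122/98)·f/(1−f) ≈ 2.987 mcg/mL.
Difference ≈ 1.341 − 2.987 ≈ -1.646 mcg/mL.

-1.6 mcg/mL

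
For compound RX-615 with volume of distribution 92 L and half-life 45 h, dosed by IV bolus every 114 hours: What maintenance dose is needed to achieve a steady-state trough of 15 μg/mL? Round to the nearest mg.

6609 mg

τ/t½ = 114/45 ≈ 2.5333, so f = (1/2)^(114/45) ≈ 0.172739.
Cmin,ss = (D/Vd)·f/(1−f), so D = Cmin,ss·Vd·(1−f)/f.
D = 15 × 92 × (1−f)/f ≈ 15 × 92 × 4.78908 ≈ 6608.93 mg.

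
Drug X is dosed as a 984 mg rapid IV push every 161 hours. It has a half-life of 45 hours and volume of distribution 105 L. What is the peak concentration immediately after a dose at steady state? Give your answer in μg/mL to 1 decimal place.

10.2 μg/mL

τ/t½ = 161/45 ≈ 3.5778, so fraction remaining f = (1/2)^(161/45) ≈ 0.0837.
Accumulation ratio R = 1/(1 − f) ≈ 1/0.9163 ≈ 1.0913.
Single-dose peak C₀ = D/Vd = 984/105 ≈ 9.371 μg/mL.
Steady-state peak Cmax,ss = C₀·R ≈ 9.371 × 1.0913 ≈ 10.227 μg/mL.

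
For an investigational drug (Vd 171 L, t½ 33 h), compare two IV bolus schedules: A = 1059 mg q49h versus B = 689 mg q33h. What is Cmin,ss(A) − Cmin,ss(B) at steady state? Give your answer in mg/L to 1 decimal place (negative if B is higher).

Regimen A: f = (1/2)^(49/33) ≈ 0.3573; Cmin,ss = (1059/171)·f/(1−f) ≈ 3.443 mg/L.
Regimen B: f = (1/2)^(33/33) ≈ 0.5000; Cmin,ss = (689/171)·f/(1−f) ≈ 4.029 mg/L.
Difference ≈ 3.443 − 4.029 ≈ -0.586 mg/L.

-0.6 mg/L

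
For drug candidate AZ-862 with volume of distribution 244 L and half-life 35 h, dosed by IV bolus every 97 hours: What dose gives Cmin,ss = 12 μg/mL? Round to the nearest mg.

17064 mg

τ/t½ = 97/35 ≈ 2.7714, so f = (1/2)^(97/35) ≈ 0.146459.
Cmin,ss = (D/Vd)·f/(1−f), so D = Cmin,ss·Vd·(1−f)/f.
D = 12 × 244 × (1−f)/f ≈ 12 × 244 × 5.82785 ≈ 17063.94 mg.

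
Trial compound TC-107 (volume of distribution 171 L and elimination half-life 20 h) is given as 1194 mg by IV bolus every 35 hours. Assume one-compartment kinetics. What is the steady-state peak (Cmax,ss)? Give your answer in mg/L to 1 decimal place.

k = ln2/t½ = ln2/20 ≈ 0.034657 h⁻¹; fraction remaining f = e^(−kτ) = e^(−0.034657×35) ≈ 0.2973.
At steady state, accumulation factor R = 1/(1 − e^(−kτ)) ≈ 1.4231.
Single-dose peak C₀ = D/Vd = 1194/171 ≈ 6.982 mg/L.
Cmax,ss = C₀/(1 − f) ≈ 6.982/0.7027 ≈ 9.936 mg/L.

9.9 mg/L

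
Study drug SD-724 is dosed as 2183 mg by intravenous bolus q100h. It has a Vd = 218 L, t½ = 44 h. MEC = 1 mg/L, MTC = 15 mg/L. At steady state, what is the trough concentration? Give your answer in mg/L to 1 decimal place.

Over one 100-h interval, 100/44 ≈ 2.2727 half-lives elapse, leaving f ≈ 0.2069 of each dose.
At steady state, accumulation factor R = 1/(1 − e^(−kτ)) ≈ 1.2609.
Each bolus raises the concentration by D/Vd = 2183/218 ≈ 10.014 mg/L.
Cmax,ss = C₀/(1 − f) ≈ 10.014/0.7931 ≈ 12.626 mg/L.
One interval later, Cmin,ss = Cmax,ss·e^(−kτ) ≈ 12.626 × 0.2069 ≈ 2.612 mg/L.
Trough 2.6 mg/L vs MEC 1 mg/L: adequate.

2.6 mg/L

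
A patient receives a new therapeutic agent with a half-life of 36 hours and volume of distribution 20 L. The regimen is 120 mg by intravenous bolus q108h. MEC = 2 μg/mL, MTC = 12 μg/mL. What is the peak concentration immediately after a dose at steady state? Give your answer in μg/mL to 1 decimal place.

6.9 μg/mL

The dosing interval is 3 half-lives, so f = 2^(−3) = 0.125.
At steady state, R = 1/(1 − 0.125) = 8/7.
Single-dose peak C₀ = D/Vd = 120/20 = 6 μg/mL.
Steady-state peak Cmax,ss = C₀·R = 6 × 8/7 ≈ 6.857 μg/mL.
Peak 6.9 μg/mL vs MTC 12 μg/mL: below toxic threshold.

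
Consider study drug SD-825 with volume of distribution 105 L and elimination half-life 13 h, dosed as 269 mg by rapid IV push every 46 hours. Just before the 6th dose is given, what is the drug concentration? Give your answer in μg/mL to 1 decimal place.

f = (1/2)^(τ/t½) = (1/2)^(46/13) ≈ 0.0861.
C₀ = D/Vd = 269/105 ≈ 2.562 μg/mL.
Before the 6th dose, 5 doses have been given. Superposition: Cmin = C₀·(f + f² + … + f^5).
≈ 2.562 × (0.0861 + 0.0074 + 0.0006 + 0.0001 + 0.0000) ≈ 2.562 × 0.0942 ≈ 0.241 μg/mL.

0.2 μg/mL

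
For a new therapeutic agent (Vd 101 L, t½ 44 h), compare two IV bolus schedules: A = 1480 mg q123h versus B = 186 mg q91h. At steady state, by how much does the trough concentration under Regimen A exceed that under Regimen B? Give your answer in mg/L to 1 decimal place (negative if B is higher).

Regimen A: f = (1/2)^(123/44) ≈ 0.1440; Cmin,ss = (1480/101)·f/(1−f) ≈ 2.465 mg/L.
Regimen B: f = (1/2)^(91/44) ≈ 0.2385; Cmin,ss = (186/101)·f/(1−f) ≈ 0.577 mg/L.
Difference ≈ 2.465 − 0.577 ≈ 1.888 mg/L.

1.9 mg/L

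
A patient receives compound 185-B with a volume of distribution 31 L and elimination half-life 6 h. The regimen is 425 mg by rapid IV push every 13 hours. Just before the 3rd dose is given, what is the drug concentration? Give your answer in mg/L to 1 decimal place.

3.7 mg/L

f = (1/2)^(τ/t½) = (1/2)^(13/6) ≈ 0.2227.
C₀ = D/Vd = 425/31 ≈ 13.710 mg/L.
Before the 3rd dose, 2 doses have been given. Superposition: Cmin = C₀·(f + f²).
≈ 13.710 × (0.2227 + 0.0496) ≈ 13.710 × 0.2723 ≈ 3.733 mg/L.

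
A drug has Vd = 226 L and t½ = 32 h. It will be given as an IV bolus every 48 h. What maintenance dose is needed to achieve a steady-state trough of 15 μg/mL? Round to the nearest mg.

τ/t½ = 48/32 ≈ 1.5, so f = (1/2)^(48/32) ≈ 0.353553.
Cmin,ss = (D/Vd)·f/(1−f), so D = Cmin,ss·Vd·(1−f)/f.
D = 15 × 226 × (1−f)/f ≈ 15 × 226 × 1.82843 ≈ 6198.38 mg.

6198 mg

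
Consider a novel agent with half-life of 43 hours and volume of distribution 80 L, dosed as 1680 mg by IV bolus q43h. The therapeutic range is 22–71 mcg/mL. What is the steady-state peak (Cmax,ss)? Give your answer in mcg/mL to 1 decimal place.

The dosing interval is 1 half-life, so f = 2^(−1) = 0.5.
At steady state, R = 1/(1 − 0.5) = 2/1.
Single-dose peak C₀ = D/Vd = 1680/80 = 21 mcg/mL.
Steady-state peak Cmax,ss = C₀·R = 21 × 2/1 ≈ 42.000 mcg/mL.
Peak 42.0 mcg/mL vs MTC 71 mcg/mL: below toxic threshold.

42.0 mcg/mL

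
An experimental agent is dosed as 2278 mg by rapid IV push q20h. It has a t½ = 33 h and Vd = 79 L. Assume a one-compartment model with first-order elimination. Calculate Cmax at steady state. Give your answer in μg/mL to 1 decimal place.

84.1 μg/mL

τ/t½ = 20/33 ≈ 0.60606, so fraction remaining f = (1/2)^(20/33) ≈ 0.6570.
At steady state, accumulation factor R = 1/(1 − e^(−kτ)) ≈ 2.9155.
Single-dose peak C₀ = D/Vd = 2278/79 ≈ 28.835 μg/mL.
Steady-state peak Cmax,ss = C₀·R ≈ 28.835 × 2.9155 ≈ 84.068 μg/mL.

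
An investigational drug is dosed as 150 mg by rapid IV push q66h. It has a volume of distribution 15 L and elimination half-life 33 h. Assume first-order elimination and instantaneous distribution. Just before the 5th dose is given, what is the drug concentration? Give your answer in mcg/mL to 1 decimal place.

f = (1/2)^(τ/t½) = (1/2)^(66/33) ≈ 0.2500.
C₀ = D/Vd = 150/15 ≈ 10.000 mcg/mL.
Before the 5th dose, 4 doses have been given. Superposition: Cmin = C₀·(f + f² + … + f^4).
≈ 10.000 × (0.2500 + 0.0625 + 0.0156 + 0.0039) ≈ 10.000 × 0.3320 ≈ 3.320 mcg/mL.

3.3 mcg/mL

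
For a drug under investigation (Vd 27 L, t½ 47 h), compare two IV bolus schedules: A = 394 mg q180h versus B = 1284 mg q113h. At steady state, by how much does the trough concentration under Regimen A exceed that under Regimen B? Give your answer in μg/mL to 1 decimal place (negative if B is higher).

Regimen A: f = (1/2)^(180/47) ≈ 0.0703; Cmin,ss = (394/27)·f/(1−f) ≈ 1.103 μg/mL.
Regimen B: f = (1/2)^(113/47) ≈ 0.1889; Cmin,ss = (1284/27)·f/(1−f) ≈ 11.075 μg/mL.
Difference ≈ 1.103 − 11.075 ≈ -9.972 μg/mL.

-10.0 μg/mL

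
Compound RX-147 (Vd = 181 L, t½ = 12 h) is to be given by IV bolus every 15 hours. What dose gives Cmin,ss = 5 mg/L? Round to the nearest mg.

1247 mg

τ/t½ = 15/12 ≈ 1.25, so f = (1/2)^(15/12) ≈ 0.420448.
Cmin,ss = (D/Vd)·f/(1−f), so D = Cmin,ss·Vd·(1−f)/f.
D = 5 × 181 × (1−f)/f ≈ 5 × 181 × 1.37842 ≈ 1247.47 mg.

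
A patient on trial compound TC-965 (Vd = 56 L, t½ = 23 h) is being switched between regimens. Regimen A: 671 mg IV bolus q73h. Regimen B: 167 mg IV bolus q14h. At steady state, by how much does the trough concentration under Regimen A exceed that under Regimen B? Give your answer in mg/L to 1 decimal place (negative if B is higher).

-4.2 mg/L

Regimen A: f = (1/2)^(73/23) ≈ 0.1108; Cmin,ss = (671/56)·f/(1−f) ≈ 1.493 mg/L.
Regimen B: f = (1/2)^(14/23) ≈ 0.6558; Cmin,ss = (167/56)·f/(1−f) ≈ 5.682 mg/L.
Difference ≈ 1.493 − 5.682 ≈ -4.189 mg/L.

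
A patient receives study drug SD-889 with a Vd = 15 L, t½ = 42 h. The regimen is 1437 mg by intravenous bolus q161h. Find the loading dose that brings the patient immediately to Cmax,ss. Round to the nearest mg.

f = (1/2)^(161/42) ≈ 0.070154; accumulation ratio R = 1/(1−f) ≈ 1.07545.
Loading dose to hit Cmax,ss on first dose: D_load = D_maint·R ≈ 1437 × 1.07545 ≈ 1545.42 mg.

1545 mg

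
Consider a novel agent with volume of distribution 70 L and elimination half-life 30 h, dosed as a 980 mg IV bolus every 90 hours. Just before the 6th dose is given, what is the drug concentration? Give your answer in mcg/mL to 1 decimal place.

2.0 mcg/mL

f = (1/2)^(τ/t½) = (1/2)^(90/30) ≈ 0.1250.
C₀ = D/Vd = 980/70 ≈ 14.000 mcg/mL.
Before the 6th dose, 5 doses have been given. Superposition: Cmin = C₀·(f + f² + … + f^5).
≈ 14.000 × (0.1250 + 0.0156 + 0.0020 + 0.0002 + 0.0000) ≈ 14.000 × 0.1428 ≈ 1.999 mcg/mL.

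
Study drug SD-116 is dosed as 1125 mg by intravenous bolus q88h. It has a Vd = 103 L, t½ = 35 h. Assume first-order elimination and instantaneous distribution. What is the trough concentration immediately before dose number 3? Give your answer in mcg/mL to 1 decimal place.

f = (1/2)^(τ/t½) = (1/2)^(88/35) ≈ 0.1750.
C₀ = D/Vd = 1125/103 ≈ 10.922 mcg/mL.
Before the 3rd dose, 2 doses have been given. Superposition: Cmin = C₀·(f + f²).
≈ 10.922 × (0.1750 + 0.0306) ≈ 10.922 × 0.2056 ≈ 2.246 mcg/mL.

2.2 mcg/mL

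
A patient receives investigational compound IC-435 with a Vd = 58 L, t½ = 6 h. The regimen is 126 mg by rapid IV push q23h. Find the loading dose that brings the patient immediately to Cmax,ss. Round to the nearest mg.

136 mg

f = (1/2)^(23/6) ≈ 0.070154; accumulation ratio R = 1/(1−f) ≈ 1.07545.
Loading dose to hit Cmax,ss on first dose: D_load = D_maint·R ≈ 126 × 1.07545 ≈ 135.51 mg.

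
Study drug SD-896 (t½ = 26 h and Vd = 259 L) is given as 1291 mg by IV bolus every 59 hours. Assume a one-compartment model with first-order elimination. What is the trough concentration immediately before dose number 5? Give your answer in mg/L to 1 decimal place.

f = (1/2)^(τ/t½) = (1/2)^(59/26) ≈ 0.2074.
C₀ = D/Vd = 1291/259 ≈ 4.985 mg/L.
Before the 5th dose, 4 doses have been given. Superposition: Cmin = C₀·(f + f² + … + f^4).
≈ 4.985 × (0.2074 + 0.0430 + 0.0089 + 0.0019) ≈ 4.985 × 0.2612 ≈ 1.302 mg/L.

1.3 mg/L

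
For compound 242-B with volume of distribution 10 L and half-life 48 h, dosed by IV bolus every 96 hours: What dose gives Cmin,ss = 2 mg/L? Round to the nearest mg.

60 mg

τ/t½ = 96/48 ≈ 2, so f = (1/2)^(96/48) ≈ 0.250000.
Cmin,ss = (D/Vd)·f/(1−f), so D = Cmin,ss·Vd·(1−f)/f.
D = 2 × 10 × (1−f)/f ≈ 2 × 10 × 3.00000 ≈ 60.00 mg.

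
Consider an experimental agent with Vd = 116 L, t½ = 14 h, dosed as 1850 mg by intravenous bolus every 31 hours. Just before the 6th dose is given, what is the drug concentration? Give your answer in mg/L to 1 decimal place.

f = (1/2)^(τ/t½) = (1/2)^(31/14) ≈ 0.2155.
C₀ = D/Vd = 1850/116 ≈ 15.948 mg/L.
Before the 6th dose, 5 doses have been given. Superposition: Cmin = C₀·(f + f² + … + f^5).
≈ 15.948 × (0.2155 + 0.0464 + 0.0100 + 0.0022 + 0.0005) ≈ 15.948 × 0.2746 ≈ 4.379 mg/L.

4.4 mg/L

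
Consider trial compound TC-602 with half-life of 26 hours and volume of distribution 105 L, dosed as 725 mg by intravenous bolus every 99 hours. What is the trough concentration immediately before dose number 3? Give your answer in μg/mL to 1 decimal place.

0.5 μg/mL

f = (1/2)^(τ/t½) = (1/2)^(99/26) ≈ 0.0714.
C₀ = D/Vd = 725/105 ≈ 6.905 μg/mL.
Before the 3rd dose, 2 doses have been given. Superposition: Cmin = C₀·(f + f²).
≈ 6.905 × (0.0714 + 0.0051) ≈ 6.905 × 0.0765 ≈ 0.528 μg/mL.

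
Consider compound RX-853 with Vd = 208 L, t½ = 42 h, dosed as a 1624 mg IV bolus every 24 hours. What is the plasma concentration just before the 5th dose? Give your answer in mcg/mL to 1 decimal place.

12.8 mcg/mL

f = (1/2)^(τ/t½) = (1/2)^(24/42) ≈ 0.6730.
C₀ = D/Vd = 1624/208 ≈ 7.808 mcg/mL.
Before the 5th dose, 4 doses have been given. Superposition: Cmin = C₀·(f + f² + … + f^4).
≈ 7.808 × (0.6730 + 0.4529 + 0.3048 + 0.2051) ≈ 7.808 × 1.6358 ≈ 12.772 mcg/mL.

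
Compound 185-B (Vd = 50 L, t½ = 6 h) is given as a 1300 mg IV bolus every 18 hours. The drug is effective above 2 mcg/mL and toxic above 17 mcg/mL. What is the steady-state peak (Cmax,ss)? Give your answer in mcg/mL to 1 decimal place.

29.7 mcg/mL

The dosing interval is 3 half-lives, so f = 2^(−3) = 0.125.
Accumulation ratio R = 1/(1 − f) = 1/0.875 = 8/7.
Single-dose peak C₀ = D/Vd = 1300/50 = 26 mcg/mL.
Steady-state peak Cmax,ss = C₀·R = 26 × 8/7 ≈ 29.714 mcg/mL.
Peak 29.7 mcg/mL vs MTC 17 mcg/mL: exceeds toxic threshold.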